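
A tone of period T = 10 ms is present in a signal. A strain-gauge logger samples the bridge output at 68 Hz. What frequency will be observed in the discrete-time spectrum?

T = 10 ms → f = 1/T = 100 Hz.
100 Hz mod fs = 32 Hz.
32 Hz ≤ fs/2 = 34 Hz, appears at 32 Hz.

32 Hz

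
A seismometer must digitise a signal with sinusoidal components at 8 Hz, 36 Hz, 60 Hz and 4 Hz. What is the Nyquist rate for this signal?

120 Hz

Highest-frequency component: 60 Hz.
Nyquist rate = 2 × 60 Hz = 120 Hz.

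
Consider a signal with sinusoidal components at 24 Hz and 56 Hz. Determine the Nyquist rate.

Highest-frequency component: 56 Hz.
Nyquist rate = 2 × 56 Hz = 112 Hz.

112 Hz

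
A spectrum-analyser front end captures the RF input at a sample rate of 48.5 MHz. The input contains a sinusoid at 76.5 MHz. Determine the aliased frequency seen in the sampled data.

76.5 MHz mod fs = 28 MHz.
28 MHz > fs/2 = 24.25 MHz, folds to fs − 28 MHz = 20.5 MHz.

20.5 MHz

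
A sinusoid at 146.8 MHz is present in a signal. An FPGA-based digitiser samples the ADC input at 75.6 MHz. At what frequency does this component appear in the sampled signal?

4.4 MHz

146.8 MHz mod fs = 71.2 MHz.
71.2 MHz > fs/2 = 37.8 MHz, folds to fs − 71.2 MHz = 4.4 MHz.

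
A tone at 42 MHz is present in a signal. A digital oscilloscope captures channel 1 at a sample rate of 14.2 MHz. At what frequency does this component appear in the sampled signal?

42 MHz mod fs = 13.6 MHz.
13.6 MHz > fs/2 = 7.1 MHz, folds to fs − 13.6 MHz = 0.6 MHz.

0.6 MHz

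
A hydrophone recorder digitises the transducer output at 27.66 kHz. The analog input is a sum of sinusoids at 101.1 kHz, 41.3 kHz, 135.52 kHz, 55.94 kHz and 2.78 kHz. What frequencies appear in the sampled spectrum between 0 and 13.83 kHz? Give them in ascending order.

fs/2 = 13.83 kHz.
101.1 kHz mod fs = 18.12 kHz.
18.12 kHz > fs/2 = 13.83 kHz, folds to fs − 18.12 kHz = 9.54 kHz.
41.3 kHz mod fs = 13.64 kHz.
13.64 kHz ≤ fs/2 = 13.83 kHz, appears at 13.64 kHz.
135.52 kHz mod fs = 24.88 kHz.
24.88 kHz > fs/2 = 13.83 kHz, folds to fs − 24.88 kHz = 2.78 kHz.
55.94 kHz mod fs = 0.62 kHz.
0.62 kHz ≤ fs/2 = 13.83 kHz, appears at 0.62 kHz.
2.78 kHz ≤ fs/2 = 13.83 kHz, passes unchanged.
Distinct values: {0.62 kHz, 2.78 kHz, 9.54 kHz, 13.64 kHz}.

0.62 kHz, 2.78 kHz, 9.54 kHz, 13.64 kHz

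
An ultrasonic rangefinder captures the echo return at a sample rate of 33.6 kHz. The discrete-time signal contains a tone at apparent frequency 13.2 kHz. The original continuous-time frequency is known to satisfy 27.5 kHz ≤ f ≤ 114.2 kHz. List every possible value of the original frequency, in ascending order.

Frequencies that alias to 13.2 kHz are k·fs ± 13.2 kHz for integer k ≥ 0.
k=0: 13.2 kHz.
k=1: 20.4 kHz, 46.8 kHz.
k=2: 54 kHz, 80.4 kHz.
k=3: 87.6 kHz, 114 kHz.
k=4: 121.2 kHz, 147.6 kHz.
Within [27.5 kHz, 114.2 kHz]: 46.8 kHz, 54 kHz, 80.4 kHz, 87.6 kHz, 114 kHz.

46.8 kHz, 54 kHz, 80.4 kHz, 87.6 kHz, 114 kHz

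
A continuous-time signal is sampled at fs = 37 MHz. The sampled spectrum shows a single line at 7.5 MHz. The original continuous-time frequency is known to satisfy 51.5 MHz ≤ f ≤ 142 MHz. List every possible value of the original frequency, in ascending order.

66.5 MHz, 81.5 MHz, 103.5 MHz, 118.5 MHz, 140.5 MHz

Frequencies that alias to 7.5 MHz are k·fs ± 7.5 MHz for integer k ≥ 0.
k=0: 7.5 MHz.
k=1: 29.5 MHz, 44.5 MHz.
k=2: 66.5 MHz, 81.5 MHz.
k=3: 103.5 MHz, 118.5 MHz.
k=4: 140.5 MHz, 155.5 MHz.
k=5: 177.5 MHz, 192.5 MHz.
Within [51.5 MHz, 142 MHz]: 66.5 MHz, 81.5 MHz, 103.5 MHz, 118.5 MHz, 140.5 MHz.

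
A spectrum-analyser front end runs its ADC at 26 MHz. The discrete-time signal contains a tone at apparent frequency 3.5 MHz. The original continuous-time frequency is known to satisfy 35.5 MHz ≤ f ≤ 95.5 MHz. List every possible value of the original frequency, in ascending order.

Frequencies that alias to 3.5 MHz are k·fs ± 3.5 MHz for integer k ≥ 0.
k=0: 3.5 MHz.
k=1: 22.5 MHz, 29.5 MHz.
k=2: 48.5 MHz, 55.5 MHz.
k=3: 74.5 MHz, 81.5 MHz.
k=4: 100.5 MHz, 107.5 MHz.
Within [35.5 MHz, 95.5 MHz]: 48.5 MHz, 55.5 MHz, 74.5 MHz, 81.5 MHz.

48.5 MHz, 55.5 MHz, 74.5 MHz, 81.5 MHz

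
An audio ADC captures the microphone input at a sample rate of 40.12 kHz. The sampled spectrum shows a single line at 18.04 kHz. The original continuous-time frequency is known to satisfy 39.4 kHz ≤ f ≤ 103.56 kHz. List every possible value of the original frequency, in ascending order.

58.16 kHz, 62.2 kHz, 98.28 kHz, 102.32 kHz

Frequencies that alias to 18.04 kHz are k·fs ± 18.04 kHz for integer k ≥ 0.
k=0: 18.04 kHz.
k=1: 22.08 kHz, 58.16 kHz.
k=2: 62.2 kHz, 98.28 kHz.
k=3: 102.32 kHz, 138.4 kHz.
k=4: 142.44 kHz, 178.52 kHz.
Within [39.4 kHz, 103.56 kHz]: 58.16 kHz, 62.2 kHz, 98.28 kHz, 102.32 kHz.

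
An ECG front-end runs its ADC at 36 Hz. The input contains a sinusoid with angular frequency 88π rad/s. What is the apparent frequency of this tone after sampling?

8 Hz

ω = 88π rad/s → f = ω/(2π) = 44 Hz.
44 Hz mod fs = 8 Hz.
8 Hz ≤ fs/2 = 18 Hz, appears at 8 Hz.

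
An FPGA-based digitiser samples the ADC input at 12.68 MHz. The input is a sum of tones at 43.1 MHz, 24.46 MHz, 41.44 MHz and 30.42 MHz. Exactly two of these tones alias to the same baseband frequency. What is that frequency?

5.06 MHz

fs/2 = 6.34 MHz.
43.1 MHz mod fs = 5.06 MHz.
5.06 MHz ≤ fs/2 = 6.34 MHz, appears at 5.06 MHz.
24.46 MHz mod fs = 11.78 MHz.
11.78 MHz > fs/2 = 6.34 MHz, folds to fs − 11.78 MHz = 0.9 MHz.
41.44 MHz mod fs = 3.4 MHz.
3.4 MHz ≤ fs/2 = 6.34 MHz, appears at 3.4 MHz.
30.42 MHz mod fs = 5.06 MHz.
5.06 MHz ≤ fs/2 = 6.34 MHz, appears at 5.06 MHz.
30.42 MHz and 43.1 MHz both map to 5.06 MHz.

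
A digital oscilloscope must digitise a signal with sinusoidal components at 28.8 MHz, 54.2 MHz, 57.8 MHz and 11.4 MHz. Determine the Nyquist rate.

115.6 MHz

Highest-frequency component: 57.8 MHz.
Nyquist rate = 2 × 57.8 MHz = 115.6 MHz.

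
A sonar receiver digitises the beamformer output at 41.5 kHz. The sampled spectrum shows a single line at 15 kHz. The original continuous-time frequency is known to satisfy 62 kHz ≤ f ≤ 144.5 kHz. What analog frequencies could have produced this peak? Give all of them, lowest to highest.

Frequencies that alias to 15 kHz are k·fs ± 15 kHz for integer k ≥ 0.
k=0: 15 kHz.
k=1: 26.5 kHz, 56.5 kHz.
k=2: 68 kHz, 98 kHz.
k=3: 109.5 kHz, 139.5 kHz.
k=4: 151 kHz, 181 kHz.
Within [62 kHz, 144.5 kHz]: 68 kHz, 98 kHz, 109.5 kHz, 139.5 kHz.

68 kHz, 98 kHz, 109.5 kHz, 139.5 kHz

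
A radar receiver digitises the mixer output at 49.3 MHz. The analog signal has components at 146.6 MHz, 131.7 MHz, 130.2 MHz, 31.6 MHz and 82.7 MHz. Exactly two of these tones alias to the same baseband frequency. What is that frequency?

fs/2 = 24.65 MHz.
146.6 MHz mod fs = 48 MHz.
48 MHz > fs/2 = 24.65 MHz, folds to fs − 48 MHz = 1.3 MHz.
131.7 MHz mod fs = 33.1 MHz.
33.1 MHz > fs/2 = 24.65 MHz, folds to fs − 33.1 MHz = 16.2 MHz.
130.2 MHz mod fs = 31.6 MHz.
31.6 MHz > fs/2 = 24.65 MHz, folds to fs − 31.6 MHz = 17.7 MHz.
31.6 MHz > fs/2 = 24.65 MHz, folds to fs − 31.6 MHz = 17.7 MHz.
82.7 MHz mod fs = 33.4 MHz.
33.4 MHz > fs/2 = 24.65 MHz, folds to fs − 33.4 MHz = 15.9 MHz.
31.6 MHz and 130.2 MHz both map to 17.7 MHz.

17.7 MHz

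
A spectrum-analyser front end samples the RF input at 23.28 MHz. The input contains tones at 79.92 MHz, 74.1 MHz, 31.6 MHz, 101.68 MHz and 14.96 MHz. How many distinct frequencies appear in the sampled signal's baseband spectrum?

fs/2 = 11.64 MHz.
79.92 MHz mod fs = 10.08 MHz.
10.08 MHz ≤ fs/2 = 11.64 MHz, appears at 10.08 MHz.
74.1 MHz mod fs = 4.26 MHz.
4.26 MHz ≤ fs/2 = 11.64 MHz, appears at 4.26 MHz.
31.6 MHz mod fs = 8.32 MHz.
8.32 MHz ≤ fs/2 = 11.64 MHz, appears at 8.32 MHz.
101.68 MHz mod fs = 8.56 MHz.
8.56 MHz ≤ fs/2 = 11.64 MHz, appears at 8.56 MHz.
14.96 MHz > fs/2 = 11.64 MHz, folds to fs − 14.96 MHz = 8.32 MHz.
Distinct values: {4.26 MHz, 8.32 MHz, 8.56 MHz, 10.08 MHz} → 4.

4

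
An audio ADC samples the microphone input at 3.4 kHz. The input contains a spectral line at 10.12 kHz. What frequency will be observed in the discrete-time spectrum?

0.08 kHz

10.12 kHz mod fs = 3.32 kHz.
3.32 kHz > fs/2 = 1.7 kHz, folds to fs − 3.32 kHz = 0.08 kHz.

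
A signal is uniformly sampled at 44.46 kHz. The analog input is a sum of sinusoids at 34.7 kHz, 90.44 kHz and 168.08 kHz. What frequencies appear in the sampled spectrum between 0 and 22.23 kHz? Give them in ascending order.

fs/2 = 22.23 kHz.
34.7 kHz > fs/2 = 22.23 kHz, folds to fs − 34.7 kHz = 9.76 kHz.
90.44 kHz mod fs = 1.52 kHz.
1.52 kHz ≤ fs/2 = 22.23 kHz, appears at 1.52 kHz.
168.08 kHz mod fs = 34.7 kHz.
34.7 kHz > fs/2 = 22.23 kHz, folds to fs − 34.7 kHz = 9.76 kHz.
Distinct values: {1.52 kHz, 9.76 kHz}.

1.52 kHz, 9.76 kHz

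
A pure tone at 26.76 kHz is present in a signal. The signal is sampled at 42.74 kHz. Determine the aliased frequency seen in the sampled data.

15.98 kHz

26.76 kHz > fs/2 = 21.37 kHz, folds to fs − 26.76 kHz = 15.98 kHz.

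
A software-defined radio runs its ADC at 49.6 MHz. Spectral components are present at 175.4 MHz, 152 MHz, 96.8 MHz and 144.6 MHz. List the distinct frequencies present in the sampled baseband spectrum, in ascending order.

fs/2 = 24.8 MHz.
175.4 MHz mod fs = 26.6 MHz.
26.6 MHz > fs/2 = 24.8 MHz, folds to fs − 26.6 MHz = 23 MHz.
152 MHz mod fs = 3.2 MHz.
3.2 MHz ≤ fs/2 = 24.8 MHz, appears at 3.2 MHz.
96.8 MHz mod fs = 47.2 MHz.
47.2 MHz > fs/2 = 24.8 MHz, folds to fs − 47.2 MHz = 2.4 MHz.
144.6 MHz mod fs = 45.4 MHz.
45.4 MHz > fs/2 = 24.8 MHz, folds to fs − 45.4 MHz = 4.2 MHz.
Distinct values: {2.4 MHz, 3.2 MHz, 4.2 MHz, 23 MHz}.

2.4 MHz, 3.2 MHz, 4.2 MHz, 23 MHz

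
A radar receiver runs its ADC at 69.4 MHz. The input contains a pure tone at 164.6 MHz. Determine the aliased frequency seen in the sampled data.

25.8 MHz

164.6 MHz mod fs = 25.8 MHz.
25.8 MHz ≤ fs/2 = 34.7 MHz, appears at 25.8 MHz.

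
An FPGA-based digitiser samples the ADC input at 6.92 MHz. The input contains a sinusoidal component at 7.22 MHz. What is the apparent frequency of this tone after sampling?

0.3 MHz

7.22 MHz mod fs = 0.3 MHz.
0.3 MHz ≤ fs/2 = 3.46 MHz, appears at 0.3 MHz.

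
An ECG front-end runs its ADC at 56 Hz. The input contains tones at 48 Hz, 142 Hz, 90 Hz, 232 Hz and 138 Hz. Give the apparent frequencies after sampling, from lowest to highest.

fs/2 = 28 Hz.
48 Hz > fs/2 = 28 Hz, folds to fs − 48 Hz = 8 Hz.
142 Hz mod fs = 30 Hz.
30 Hz > fs/2 = 28 Hz, folds to fs − 30 Hz = 26 Hz.
90 Hz mod fs = 34 Hz.
34 Hz > fs/2 = 28 Hz, folds to fs − 34 Hz = 22 Hz.
232 Hz mod fs = 8 Hz.
8 Hz ≤ fs/2 = 28 Hz, appears at 8 Hz.
138 Hz mod fs = 26 Hz.
26 Hz ≤ fs/2 = 28 Hz, appears at 26 Hz.
Distinct values: {8 Hz, 22 Hz, 26 Hz}.

8 Hz, 22 Hz, 26 Hz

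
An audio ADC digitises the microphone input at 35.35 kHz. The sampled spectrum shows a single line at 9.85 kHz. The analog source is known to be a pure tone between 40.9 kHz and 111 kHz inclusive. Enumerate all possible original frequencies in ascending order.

45.2 kHz, 60.85 kHz, 80.55 kHz, 96.2 kHz

Frequencies that alias to 9.85 kHz are k·fs ± 9.85 kHz for integer k ≥ 0.
k=0: 9.85 kHz.
k=1: 25.5 kHz, 45.2 kHz.
k=2: 60.85 kHz, 80.55 kHz.
k=3: 96.2 kHz, 115.9 kHz.
k=4: 131.55 kHz, 151.25 kHz.
Within [40.9 kHz, 111 kHz]: 45.2 kHz, 60.85 kHz, 80.55 kHz, 96.2 kHz.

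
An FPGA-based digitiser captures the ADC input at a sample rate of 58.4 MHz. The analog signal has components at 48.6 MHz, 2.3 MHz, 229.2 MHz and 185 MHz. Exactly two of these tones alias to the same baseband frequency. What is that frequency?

fs/2 = 29.2 MHz.
48.6 MHz > fs/2 = 29.2 MHz, folds to fs − 48.6 MHz = 9.8 MHz.
2.3 MHz ≤ fs/2 = 29.2 MHz, passes unchanged.
229.2 MHz mod fs = 54 MHz.
54 MHz > fs/2 = 29.2 MHz, folds to fs − 54 MHz = 4.4 MHz.
185 MHz mod fs = 9.8 MHz.
9.8 MHz ≤ fs/2 = 29.2 MHz, appears at 9.8 MHz.
48.6 MHz and 185 MHz both map to 9.8 MHz.

9.8 MHz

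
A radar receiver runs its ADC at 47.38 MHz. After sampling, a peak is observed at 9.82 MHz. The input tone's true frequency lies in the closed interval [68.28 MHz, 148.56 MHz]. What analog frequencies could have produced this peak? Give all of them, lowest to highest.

84.94 MHz, 104.58 MHz, 132.32 MHz

Frequencies that alias to 9.82 MHz are k·fs ± 9.82 MHz for integer k ≥ 0.
k=0: 9.82 MHz.
k=1: 37.56 MHz, 57.2 MHz.
k=2: 84.94 MHz, 104.58 MHz.
k=3: 132.32 MHz, 151.96 MHz.
k=4: 179.7 MHz, 199.34 MHz.
Within [68.28 MHz, 148.56 MHz]: 84.94 MHz, 104.58 MHz, 132.32 MHz.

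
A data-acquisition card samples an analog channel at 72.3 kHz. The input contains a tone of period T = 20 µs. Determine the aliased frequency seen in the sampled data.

T = 20 µs → f = 1/T = 50 kHz.
50 kHz > fs/2 = 36.15 kHz, folds to fs − 50 kHz = 22.3 kHz.

22.3 kHz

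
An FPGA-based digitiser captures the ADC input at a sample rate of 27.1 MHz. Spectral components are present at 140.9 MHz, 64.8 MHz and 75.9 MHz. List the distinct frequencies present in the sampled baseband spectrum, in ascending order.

fs/2 = 13.55 MHz.
140.9 MHz mod fs = 5.4 MHz.
5.4 MHz ≤ fs/2 = 13.55 MHz, appears at 5.4 MHz.
64.8 MHz mod fs = 10.6 MHz.
10.6 MHz ≤ fs/2 = 13.55 MHz, appears at 10.6 MHz.
75.9 MHz mod fs = 21.7 MHz.
21.7 MHz > fs/2 = 13.55 MHz, folds to fs − 21.7 MHz = 5.4 MHz.
Distinct values: {5.4 MHz, 10.6 MHz}.

5.4 MHz, 10.6 MHz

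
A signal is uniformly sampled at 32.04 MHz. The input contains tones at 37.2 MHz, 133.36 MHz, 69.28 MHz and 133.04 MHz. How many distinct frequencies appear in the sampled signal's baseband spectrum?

3

fs/2 = 16.02 MHz.
37.2 MHz mod fs = 5.16 MHz.
5.16 MHz ≤ fs/2 = 16.02 MHz, appears at 5.16 MHz.
133.36 MHz mod fs = 5.2 MHz.
5.2 MHz ≤ fs/2 = 16.02 MHz, appears at 5.2 MHz.
69.28 MHz mod fs = 5.2 MHz.
5.2 MHz ≤ fs/2 = 16.02 MHz, appears at 5.2 MHz.
133.04 MHz mod fs = 4.88 MHz.
4.88 MHz ≤ fs/2 = 16.02 MHz, appears at 4.88 MHz.
Distinct values: {4.88 MHz, 5.16 MHz, 5.2 MHz} → 3.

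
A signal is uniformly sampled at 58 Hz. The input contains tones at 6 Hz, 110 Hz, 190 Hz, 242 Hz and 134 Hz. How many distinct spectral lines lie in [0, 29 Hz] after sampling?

fs/2 = 29 Hz.
6 Hz ≤ fs/2 = 29 Hz, passes unchanged.
110 Hz mod fs = 52 Hz.
52 Hz > fs/2 = 29 Hz, folds to fs − 52 Hz = 6 Hz.
190 Hz mod fs = 16 Hz.
16 Hz ≤ fs/2 = 29 Hz, appears at 16 Hz.
242 Hz mod fs = 10 Hz.
10 Hz ≤ fs/2 = 29 Hz, appears at 10 Hz.
134 Hz mod fs = 18 Hz.
18 Hz ≤ fs/2 = 29 Hz, appears at 18 Hz.
Distinct values: {6 Hz, 10 Hz, 16 Hz, 18 Hz} → 4.

4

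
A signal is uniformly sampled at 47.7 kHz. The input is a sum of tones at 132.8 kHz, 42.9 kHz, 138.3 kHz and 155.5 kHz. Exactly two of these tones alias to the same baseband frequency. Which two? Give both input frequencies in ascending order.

42.9 kHz, 138.3 kHz

fs/2 = 23.85 kHz.
132.8 kHz mod fs = 37.4 kHz.
37.4 kHz > fs/2 = 23.85 kHz, folds to fs − 37.4 kHz = 10.3 kHz.
42.9 kHz > fs/2 = 23.85 kHz, folds to fs − 42.9 kHz = 4.8 kHz.
138.3 kHz mod fs = 42.9 kHz.
42.9 kHz > fs/2 = 23.85 kHz, folds to fs − 42.9 kHz = 4.8 kHz.
155.5 kHz mod fs = 12.4 kHz.
12.4 kHz ≤ fs/2 = 23.85 kHz, appears at 12.4 kHz.
42.9 kHz and 138.3 kHz both map to 4.8 kHz.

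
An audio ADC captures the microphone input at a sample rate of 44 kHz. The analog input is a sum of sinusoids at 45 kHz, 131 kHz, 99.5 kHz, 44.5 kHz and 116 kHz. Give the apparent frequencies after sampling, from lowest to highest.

fs/2 = 22 kHz.
45 kHz mod fs = 1 kHz.
1 kHz ≤ fs/2 = 22 kHz, appears at 1 kHz.
131 kHz mod fs = 43 kHz.
43 kHz > fs/2 = 22 kHz, folds to fs − 43 kHz = 1 kHz.
99.5 kHz mod fs = 11.5 kHz.
11.5 kHz ≤ fs/2 = 22 kHz, appears at 11.5 kHz.
44.5 kHz mod fs = 0.5 kHz.
0.5 kHz ≤ fs/2 = 22 kHz, appears at 0.5 kHz.
116 kHz mod fs = 28 kHz.
28 kHz > fs/2 = 22 kHz, folds to fs − 28 kHz = 16 kHz.
Distinct values: {0.5 kHz, 1 kHz, 11.5 kHz, 16 kHz}.

0.5 kHz, 1 kHz, 11.5 kHz, 16 kHz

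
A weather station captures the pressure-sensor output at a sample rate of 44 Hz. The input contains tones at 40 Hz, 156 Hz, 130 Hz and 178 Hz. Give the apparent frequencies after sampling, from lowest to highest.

fs/2 = 22 Hz.
40 Hz > fs/2 = 22 Hz, folds to fs − 40 Hz = 4 Hz.
156 Hz mod fs = 24 Hz.
24 Hz > fs/2 = 22 Hz, folds to fs − 24 Hz = 20 Hz.
130 Hz mod fs = 42 Hz.
42 Hz > fs/2 = 22 Hz, folds to fs − 42 Hz = 2 Hz.
178 Hz mod fs = 2 Hz.
2 Hz ≤ fs/2 = 22 Hz, appears at 2 Hz.
Distinct values: {2 Hz, 4 Hz, 20 Hz}.

2 Hz, 4 Hz, 20 Hz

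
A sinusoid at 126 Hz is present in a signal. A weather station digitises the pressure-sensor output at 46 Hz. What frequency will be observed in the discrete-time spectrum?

12 Hz

126 Hz mod fs = 34 Hz.
34 Hz > fs/2 = 23 Hz, folds to fs − 34 Hz = 12 Hz.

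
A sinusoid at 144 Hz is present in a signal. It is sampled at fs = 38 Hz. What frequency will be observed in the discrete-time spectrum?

8 Hz

144 Hz mod fs = 30 Hz.
30 Hz > fs/2 = 19 Hz, folds to fs − 30 Hz = 8 Hz.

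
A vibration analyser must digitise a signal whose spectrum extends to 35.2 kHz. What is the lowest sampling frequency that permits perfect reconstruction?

Nyquist rate = 2 × 35.2 kHz = 70.4 kHz.

70.4 kHz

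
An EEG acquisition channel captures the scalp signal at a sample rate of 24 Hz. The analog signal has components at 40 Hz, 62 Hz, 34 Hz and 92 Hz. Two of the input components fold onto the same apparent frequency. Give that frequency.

fs/2 = 12 Hz.
40 Hz mod fs = 16 Hz.
16 Hz > fs/2 = 12 Hz, folds to fs − 16 Hz = 8 Hz.
62 Hz mod fs = 14 Hz.
14 Hz > fs/2 = 12 Hz, folds to fs − 14 Hz = 10 Hz.
34 Hz mod fs = 10 Hz.
10 Hz ≤ fs/2 = 12 Hz, appears at 10 Hz.
92 Hz mod fs = 20 Hz.
20 Hz > fs/2 = 12 Hz, folds to fs − 20 Hz = 4 Hz.
34 Hz and 62 Hz both map to 10 Hz.

10 Hz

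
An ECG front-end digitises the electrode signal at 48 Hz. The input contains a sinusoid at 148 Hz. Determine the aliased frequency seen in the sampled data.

4 Hz

148 Hz mod fs = 4 Hz.
4 Hz ≤ fs/2 = 24 Hz, appears at 4 Hz.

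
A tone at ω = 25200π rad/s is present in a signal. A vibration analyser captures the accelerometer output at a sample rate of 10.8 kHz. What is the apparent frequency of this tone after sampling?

ω = 25200π rad/s → f = ω/(2π) = 12600 Hz = 12.6 kHz.
12.6 kHz mod fs = 1.8 kHz.
1.8 kHz ≤ fs/2 = 5.4 kHz, appears at 1.8 kHz.

1.8 kHz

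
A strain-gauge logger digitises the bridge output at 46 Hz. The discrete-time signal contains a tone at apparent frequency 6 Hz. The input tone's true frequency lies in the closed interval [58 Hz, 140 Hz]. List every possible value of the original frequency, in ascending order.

86 Hz, 98 Hz, 132 Hz

Frequencies that alias to 6 Hz are k·fs ± 6 Hz for integer k ≥ 0.
k=0: 6 Hz.
k=1: 40 Hz, 52 Hz.
k=2: 86 Hz, 98 Hz.
k=3: 132 Hz, 144 Hz.
k=4: 178 Hz, 190 Hz.
Within [58 Hz, 140 Hz]: 86 Hz, 98 Hz, 132 Hz.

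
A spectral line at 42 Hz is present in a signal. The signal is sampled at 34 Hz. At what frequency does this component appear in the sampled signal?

42 Hz mod fs = 8 Hz.
8 Hz ≤ fs/2 = 17 Hz, appears at 8 Hz.

8 Hz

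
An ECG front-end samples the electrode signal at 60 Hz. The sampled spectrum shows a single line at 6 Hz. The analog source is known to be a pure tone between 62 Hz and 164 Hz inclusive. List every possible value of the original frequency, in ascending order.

66 Hz, 114 Hz, 126 Hz

Frequencies that alias to 6 Hz are k·fs ± 6 Hz for integer k ≥ 0.
k=0: 6 Hz.
k=1: 54 Hz, 66 Hz.
k=2: 114 Hz, 126 Hz.
k=3: 174 Hz, 186 Hz.
Within [62 Hz, 164 Hz]: 66 Hz, 114 Hz, 126 Hz.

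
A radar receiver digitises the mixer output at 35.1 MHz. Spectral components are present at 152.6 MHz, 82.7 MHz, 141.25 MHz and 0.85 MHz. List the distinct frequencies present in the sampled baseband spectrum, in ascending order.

0.85 MHz, 12.2 MHz, 12.5 MHz

fs/2 = 17.55 MHz.
152.6 MHz mod fs = 12.2 MHz.
12.2 MHz ≤ fs/2 = 17.55 MHz, appears at 12.2 MHz.
82.7 MHz mod fs = 12.5 MHz.
12.5 MHz ≤ fs/2 = 17.55 MHz, appears at 12.5 MHz.
141.25 MHz mod fs = 0.85 MHz.
0.85 MHz ≤ fs/2 = 17.55 MHz, appears at 0.85 MHz.
0.85 MHz ≤ fs/2 = 17.55 MHz, passes unchanged.
Distinct values: {0.85 MHz, 12.2 MHz, 12.5 MHz}.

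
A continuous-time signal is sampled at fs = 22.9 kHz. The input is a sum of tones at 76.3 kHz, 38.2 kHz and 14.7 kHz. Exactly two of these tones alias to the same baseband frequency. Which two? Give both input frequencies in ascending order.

38.2 kHz, 76.3 kHz

fs/2 = 11.45 kHz.
76.3 kHz mod fs = 7.6 kHz.
7.6 kHz ≤ fs/2 = 11.45 kHz, appears at 7.6 kHz.
38.2 kHz mod fs = 15.3 kHz.
15.3 kHz > fs/2 = 11.45 kHz, folds to fs − 15.3 kHz = 7.6 kHz.
14.7 kHz > fs/2 = 11.45 kHz, folds to fs − 14.7 kHz = 8.2 kHz.
38.2 kHz and 76.3 kHz both map to 7.6 kHz.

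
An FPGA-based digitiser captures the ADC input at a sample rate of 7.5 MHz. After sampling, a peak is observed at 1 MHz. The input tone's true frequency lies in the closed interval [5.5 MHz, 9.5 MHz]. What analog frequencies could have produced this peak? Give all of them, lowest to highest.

6.5 MHz, 8.5 MHz

Frequencies that alias to 1 MHz are k·fs ± 1 MHz for integer k ≥ 0.
k=0: 1 MHz.
k=1: 6.5 MHz, 8.5 MHz.
k=2: 14 MHz, 16 MHz.
Within [5.5 MHz, 9.5 MHz]: 6.5 MHz, 8.5 MHz.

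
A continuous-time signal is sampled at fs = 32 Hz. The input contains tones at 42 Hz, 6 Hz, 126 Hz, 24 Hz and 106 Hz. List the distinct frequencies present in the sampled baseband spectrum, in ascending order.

2 Hz, 6 Hz, 8 Hz, 10 Hz

fs/2 = 16 Hz.
42 Hz mod fs = 10 Hz.
10 Hz ≤ fs/2 = 16 Hz, appears at 10 Hz.
6 Hz ≤ fs/2 = 16 Hz, passes unchanged.
126 Hz mod fs = 30 Hz.
30 Hz > fs/2 = 16 Hz, folds to fs − 30 Hz = 2 Hz.
24 Hz > fs/2 = 16 Hz, folds to fs − 24 Hz = 8 Hz.
106 Hz mod fs = 10 Hz.
10 Hz ≤ fs/2 = 16 Hz, appears at 10 Hz.
Distinct values: {2 Hz, 6 Hz, 8 Hz, 10 Hz}.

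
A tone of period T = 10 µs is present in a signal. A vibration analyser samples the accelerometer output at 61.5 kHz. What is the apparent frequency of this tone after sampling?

23 kHz

T = 10 µs → f = 1/T = 100 kHz.
100 kHz mod fs = 38.5 kHz.
38.5 kHz > fs/2 = 30.75 kHz, folds to fs − 38.5 kHz = 23 kHz.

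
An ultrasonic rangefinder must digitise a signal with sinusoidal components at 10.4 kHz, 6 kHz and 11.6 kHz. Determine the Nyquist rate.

23.2 kHz

Highest-frequency component: 11.6 kHz.
Nyquist rate = 2 × 11.6 kHz = 23.2 kHz.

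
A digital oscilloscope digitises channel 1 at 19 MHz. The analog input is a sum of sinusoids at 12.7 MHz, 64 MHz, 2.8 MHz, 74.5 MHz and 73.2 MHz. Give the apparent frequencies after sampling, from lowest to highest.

fs/2 = 9.5 MHz.
12.7 MHz > fs/2 = 9.5 MHz, folds to fs − 12.7 MHz = 6.3 MHz.
64 MHz mod fs = 7 MHz.
7 MHz ≤ fs/2 = 9.5 MHz, appears at 7 MHz.
2.8 MHz ≤ fs/2 = 9.5 MHz, passes unchanged.
74.5 MHz mod fs = 17.5 MHz.
17.5 MHz > fs/2 = 9.5 MHz, folds to fs − 17.5 MHz = 1.5 MHz.
73.2 MHz mod fs = 16.2 MHz.
16.2 MHz > fs/2 = 9.5 MHz, folds to fs − 16.2 MHz = 2.8 MHz.
Distinct values: {1.5 MHz, 2.8 MHz, 6.3 MHz, 7 MHz}.

1.5 MHz, 2.8 MHz, 6.3 MHz, 7 MHz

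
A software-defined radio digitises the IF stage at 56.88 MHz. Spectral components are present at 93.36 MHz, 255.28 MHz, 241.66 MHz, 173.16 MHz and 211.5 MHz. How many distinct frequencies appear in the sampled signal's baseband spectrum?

fs/2 = 28.44 MHz.
93.36 MHz mod fs = 36.48 MHz.
36.48 MHz > fs/2 = 28.44 MHz, folds to fs − 36.48 MHz = 20.4 MHz.
255.28 MHz mod fs = 27.76 MHz.
27.76 MHz ≤ fs/2 = 28.44 MHz, appears at 27.76 MHz.
241.66 MHz mod fs = 14.14 MHz.
14.14 MHz ≤ fs/2 = 28.44 MHz, appears at 14.14 MHz.
173.16 MHz mod fs = 2.52 MHz.
2.52 MHz ≤ fs/2 = 28.44 MHz, appears at 2.52 MHz.
211.5 MHz mod fs = 40.86 MHz.
40.86 MHz > fs/2 = 28.44 MHz, folds to fs − 40.86 MHz = 16.02 MHz.
Distinct values: {2.52 MHz, 14.14 MHz, 16.02 MHz, 20.4 MHz, 27.76 MHz} → 5.

5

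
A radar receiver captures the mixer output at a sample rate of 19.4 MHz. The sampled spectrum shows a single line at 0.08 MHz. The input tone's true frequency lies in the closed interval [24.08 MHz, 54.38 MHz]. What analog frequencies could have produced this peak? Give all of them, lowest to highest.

38.72 MHz, 38.88 MHz

Frequencies that alias to 0.08 MHz are k·fs ± 0.08 MHz for integer k ≥ 0.
k=0: 0.08 MHz.
k=1: 19.32 MHz, 19.48 MHz.
k=2: 38.72 MHz, 38.88 MHz.
k=3: 58.12 MHz, 58.28 MHz.
Within [24.08 MHz, 54.38 MHz]: 38.72 MHz, 38.88 MHz.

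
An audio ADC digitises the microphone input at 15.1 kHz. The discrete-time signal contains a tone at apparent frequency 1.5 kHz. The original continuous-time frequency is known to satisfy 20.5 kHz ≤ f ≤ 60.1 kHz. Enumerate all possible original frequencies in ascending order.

Frequencies that alias to 1.5 kHz are k·fs ± 1.5 kHz for integer k ≥ 0.
k=0: 1.5 kHz.
k=1: 13.6 kHz, 16.6 kHz.
k=2: 28.7 kHz, 31.7 kHz.
k=3: 43.8 kHz, 46.8 kHz.
k=4: 58.9 kHz, 61.9 kHz.
k=5: 74 kHz, 77 kHz.
Within [20.5 kHz, 60.1 kHz]: 28.7 kHz, 31.7 kHz, 43.8 kHz, 46.8 kHz, 58.9 kHz.

28.7 kHz, 31.7 kHz, 43.8 kHz, 46.8 kHz, 58.9 kHz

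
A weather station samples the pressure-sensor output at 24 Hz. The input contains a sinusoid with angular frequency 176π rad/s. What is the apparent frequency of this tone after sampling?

8 Hz

ω = 176π rad/s → f = ω/(2π) = 88 Hz.
88 Hz mod fs = 16 Hz.
16 Hz > fs/2 = 12 Hz, folds to fs − 16 Hz = 8 Hz.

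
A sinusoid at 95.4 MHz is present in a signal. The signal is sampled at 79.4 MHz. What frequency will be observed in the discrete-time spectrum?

16 MHz

95.4 MHz mod fs = 16 MHz.
16 MHz ≤ fs/2 = 39.7 MHz, appears at 16 MHz.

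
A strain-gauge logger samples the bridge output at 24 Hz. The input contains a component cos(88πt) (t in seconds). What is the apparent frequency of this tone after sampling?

ω = 88π rad/s → f = ω/(2π) = 44 Hz.
44 Hz mod fs = 20 Hz.
20 Hz > fs/2 = 12 Hz, folds to fs − 20 Hz = 4 Hz.

4 Hz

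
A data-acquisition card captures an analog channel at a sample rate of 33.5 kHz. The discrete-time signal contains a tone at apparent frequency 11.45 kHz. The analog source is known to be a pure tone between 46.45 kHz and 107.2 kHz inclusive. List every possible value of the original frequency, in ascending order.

Frequencies that alias to 11.45 kHz are k·fs ± 11.45 kHz for integer k ≥ 0.
k=0: 11.45 kHz.
k=1: 22.05 kHz, 44.95 kHz.
k=2: 55.55 kHz, 78.45 kHz.
k=3: 89.05 kHz, 111.95 kHz.
k=4: 122.55 kHz, 145.45 kHz.
Within [46.45 kHz, 107.2 kHz]: 55.55 kHz, 78.45 kHz, 89.05 kHz.

55.55 kHz, 78.45 kHz, 89.05 kHz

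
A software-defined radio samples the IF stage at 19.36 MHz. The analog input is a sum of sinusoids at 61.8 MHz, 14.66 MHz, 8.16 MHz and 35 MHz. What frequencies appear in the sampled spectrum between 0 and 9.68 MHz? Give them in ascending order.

fs/2 = 9.68 MHz.
61.8 MHz mod fs = 3.72 MHz.
3.72 MHz ≤ fs/2 = 9.68 MHz, appears at 3.72 MHz.
14.66 MHz > fs/2 = 9.68 MHz, folds to fs − 14.66 MHz = 4.7 MHz.
8.16 MHz ≤ fs/2 = 9.68 MHz, passes unchanged.
35 MHz mod fs = 15.64 MHz.
15.64 MHz > fs/2 = 9.68 MHz, folds to fs − 15.64 MHz = 3.72 MHz.
Distinct values: {3.72 MHz, 4.7 MHz, 8.16 MHz}.

3.72 MHz, 4.7 MHz, 8.16 MHz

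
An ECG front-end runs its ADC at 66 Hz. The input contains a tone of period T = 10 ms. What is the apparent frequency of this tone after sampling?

32 Hz

T = 10 ms → f = 1/T = 100 Hz.
100 Hz mod fs = 34 Hz.
34 Hz > fs/2 = 33 Hz, folds to fs − 34 Hz = 32 Hz.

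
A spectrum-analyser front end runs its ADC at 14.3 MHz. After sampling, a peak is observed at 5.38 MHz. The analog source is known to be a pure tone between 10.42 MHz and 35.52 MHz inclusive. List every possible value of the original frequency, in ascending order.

19.68 MHz, 23.22 MHz, 33.98 MHz

Frequencies that alias to 5.38 MHz are k·fs ± 5.38 MHz for integer k ≥ 0.
k=0: 5.38 MHz.
k=1: 8.92 MHz, 19.68 MHz.
k=2: 23.22 MHz, 33.98 MHz.
k=3: 37.52 MHz, 48.28 MHz.
Within [10.42 MHz, 35.52 MHz]: 19.68 MHz, 23.22 MHz, 33.98 MHz.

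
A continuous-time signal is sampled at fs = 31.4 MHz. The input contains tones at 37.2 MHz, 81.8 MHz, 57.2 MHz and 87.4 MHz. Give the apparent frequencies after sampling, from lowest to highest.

fs/2 = 15.7 MHz.
37.2 MHz mod fs = 5.8 MHz.
5.8 MHz ≤ fs/2 = 15.7 MHz, appears at 5.8 MHz.
81.8 MHz mod fs = 19 MHz.
19 MHz > fs/2 = 15.7 MHz, folds to fs − 19 MHz = 12.4 MHz.
57.2 MHz mod fs = 25.8 MHz.
25.8 MHz > fs/2 = 15.7 MHz, folds to fs − 25.8 MHz = 5.6 MHz.
87.4 MHz mod fs = 24.6 MHz.
24.6 MHz > fs/2 = 15.7 MHz, folds to fs − 24.6 MHz = 6.8 MHz.
Distinct values: {5.6 MHz, 5.8 MHz, 6.8 MHz, 12.4 MHz}.

5.6 MHz, 5.8 MHz, 6.8 MHz, 12.4 MHz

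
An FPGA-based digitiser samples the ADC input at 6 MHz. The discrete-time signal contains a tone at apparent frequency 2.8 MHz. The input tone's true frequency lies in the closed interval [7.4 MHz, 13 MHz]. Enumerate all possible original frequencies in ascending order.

Frequencies that alias to 2.8 MHz are k·fs ± 2.8 MHz for integer k ≥ 0.
k=0: 2.8 MHz.
k=1: 3.2 MHz, 8.8 MHz.
k=2: 9.2 MHz, 14.8 MHz.
k=3: 15.2 MHz, 20.8 MHz.
Within [7.4 MHz, 13 MHz]: 8.8 MHz, 9.2 MHz.

8.8 MHz, 9.2 MHz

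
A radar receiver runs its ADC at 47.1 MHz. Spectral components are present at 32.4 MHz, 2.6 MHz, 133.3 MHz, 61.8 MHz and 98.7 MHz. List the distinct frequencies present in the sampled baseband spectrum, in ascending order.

fs/2 = 23.55 MHz.
32.4 MHz > fs/2 = 23.55 MHz, folds to fs − 32.4 MHz = 14.7 MHz.
2.6 MHz ≤ fs/2 = 23.55 MHz, passes unchanged.
133.3 MHz mod fs = 39.1 MHz.
39.1 MHz > fs/2 = 23.55 MHz, folds to fs − 39.1 MHz = 8 MHz.
61.8 MHz mod fs = 14.7 MHz.
14.7 MHz ≤ fs/2 = 23.55 MHz, appears at 14.7 MHz.
98.7 MHz mod fs = 4.5 MHz.
4.5 MHz ≤ fs/2 = 23.55 MHz, appears at 4.5 MHz.
Distinct values: {2.6 MHz, 4.5 MHz, 8 MHz, 14.7 MHz}.

2.6 MHz, 4.5 MHz, 8 MHz, 14.7 MHz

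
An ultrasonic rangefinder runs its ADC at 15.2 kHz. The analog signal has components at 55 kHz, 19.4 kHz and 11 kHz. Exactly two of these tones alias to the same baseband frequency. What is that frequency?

fs/2 = 7.6 kHz.
55 kHz mod fs = 9.4 kHz.
9.4 kHz > fs/2 = 7.6 kHz, folds to fs − 9.4 kHz = 5.8 kHz.
19.4 kHz mod fs = 4.2 kHz.
4.2 kHz ≤ fs/2 = 7.6 kHz, appears at 4.2 kHz.
11 kHz > fs/2 = 7.6 kHz, folds to fs − 11 kHz = 4.2 kHz.
11 kHz and 19.4 kHz both map to 4.2 kHz.

4.2 kHz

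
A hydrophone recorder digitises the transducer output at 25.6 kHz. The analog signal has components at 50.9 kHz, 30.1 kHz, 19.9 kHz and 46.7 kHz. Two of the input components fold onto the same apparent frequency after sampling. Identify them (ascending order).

fs/2 = 12.8 kHz.
50.9 kHz mod fs = 25.3 kHz.
25.3 kHz > fs/2 = 12.8 kHz, folds to fs − 25.3 kHz = 0.3 kHz.
30.1 kHz mod fs = 4.5 kHz.
4.5 kHz ≤ fs/2 = 12.8 kHz, appears at 4.5 kHz.
19.9 kHz > fs/2 = 12.8 kHz, folds to fs − 19.9 kHz = 5.7 kHz.
46.7 kHz mod fs = 21.1 kHz.
21.1 kHz > fs/2 = 12.8 kHz, folds to fs − 21.1 kHz = 4.5 kHz.
30.1 kHz and 46.7 kHz both map to 4.5 kHz.

30.1 kHz, 46.7 kHz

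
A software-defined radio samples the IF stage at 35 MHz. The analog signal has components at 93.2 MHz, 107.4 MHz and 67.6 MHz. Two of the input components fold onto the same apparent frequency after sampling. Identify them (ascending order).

67.6 MHz, 107.4 MHz

fs/2 = 17.5 MHz.
93.2 MHz mod fs = 23.2 MHz.
23.2 MHz > fs/2 = 17.5 MHz, folds to fs − 23.2 MHz = 11.8 MHz.
107.4 MHz mod fs = 2.4 MHz.
2.4 MHz ≤ fs/2 = 17.5 MHz, appears at 2.4 MHz.
67.6 MHz mod fs = 32.6 MHz.
32.6 MHz > fs/2 = 17.5 MHz, folds to fs − 32.6 MHz = 2.4 MHz.
67.6 MHz and 107.4 MHz both map to 2.4 MHz.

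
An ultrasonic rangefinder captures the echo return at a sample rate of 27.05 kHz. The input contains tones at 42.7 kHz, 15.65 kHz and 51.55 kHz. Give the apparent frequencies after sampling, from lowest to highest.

2.55 kHz, 11.4 kHz

fs/2 = 13.525 kHz.
42.7 kHz mod fs = 15.65 kHz.
15.65 kHz > fs/2 = 13.525 kHz, folds to fs − 15.65 kHz = 11.4 kHz.
15.65 kHz > fs/2 = 13.525 kHz, folds to fs − 15.65 kHz = 11.4 kHz.
51.55 kHz mod fs = 24.5 kHz.
24.5 kHz > fs/2 = 13.525 kHz, folds to fs − 24.5 kHz = 2.55 kHz.
Distinct values: {2.55 kHz, 11.4 kHz}.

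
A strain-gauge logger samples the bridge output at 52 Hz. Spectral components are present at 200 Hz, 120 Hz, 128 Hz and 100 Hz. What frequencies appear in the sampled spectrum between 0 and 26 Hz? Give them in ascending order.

fs/2 = 26 Hz.
200 Hz mod fs = 44 Hz.
44 Hz > fs/2 = 26 Hz, folds to fs − 44 Hz = 8 Hz.
120 Hz mod fs = 16 Hz.
16 Hz ≤ fs/2 = 26 Hz, appears at 16 Hz.
128 Hz mod fs = 24 Hz.
24 Hz ≤ fs/2 = 26 Hz, appears at 24 Hz.
100 Hz mod fs = 48 Hz.
48 Hz > fs/2 = 26 Hz, folds to fs − 48 Hz = 4 Hz.
Distinct values: {4 Hz, 8 Hz, 16 Hz, 24 Hz}.

4 Hz, 8 Hz, 16 Hz, 24 Hz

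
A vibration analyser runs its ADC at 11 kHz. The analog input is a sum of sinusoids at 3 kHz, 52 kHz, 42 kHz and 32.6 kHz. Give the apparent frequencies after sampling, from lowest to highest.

0.4 kHz, 2 kHz, 3 kHz

fs/2 = 5.5 kHz.
3 kHz ≤ fs/2 = 5.5 kHz, passes unchanged.
52 kHz mod fs = 8 kHz.
8 kHz > fs/2 = 5.5 kHz, folds to fs − 8 kHz = 3 kHz.
42 kHz mod fs = 9 kHz.
9 kHz > fs/2 = 5.5 kHz, folds to fs − 9 kHz = 2 kHz.
32.6 kHz mod fs = 10.6 kHz.
10.6 kHz > fs/2 = 5.5 kHz, folds to fs − 10.6 kHz = 0.4 kHz.
Distinct values: {0.4 kHz, 2 kHz, 3 kHz}.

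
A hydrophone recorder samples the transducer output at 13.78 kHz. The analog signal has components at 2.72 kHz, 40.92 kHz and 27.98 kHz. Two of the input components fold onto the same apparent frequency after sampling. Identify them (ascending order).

fs/2 = 6.89 kHz.
2.72 kHz ≤ fs/2 = 6.89 kHz, passes unchanged.
40.92 kHz mod fs = 13.36 kHz.
13.36 kHz > fs/2 = 6.89 kHz, folds to fs − 13.36 kHz = 0.42 kHz.
27.98 kHz mod fs = 0.42 kHz.
0.42 kHz ≤ fs/2 = 6.89 kHz, appears at 0.42 kHz.
27.98 kHz and 40.92 kHz both map to 0.42 kHz.

27.98 kHz, 40.92 kHz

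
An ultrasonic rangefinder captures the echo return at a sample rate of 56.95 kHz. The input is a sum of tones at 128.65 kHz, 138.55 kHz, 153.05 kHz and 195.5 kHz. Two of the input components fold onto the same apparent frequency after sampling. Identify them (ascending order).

138.55 kHz, 195.5 kHz

fs/2 = 28.475 kHz.
128.65 kHz mod fs = 14.75 kHz.
14.75 kHz ≤ fs/2 = 28.475 kHz, appears at 14.75 kHz.
138.55 kHz mod fs = 24.65 kHz.
24.65 kHz ≤ fs/2 = 28.475 kHz, appears at 24.65 kHz.
153.05 kHz mod fs = 39.15 kHz.
39.15 kHz > fs/2 = 28.475 kHz, folds to fs − 39.15 kHz = 17.8 kHz.
195.5 kHz mod fs = 24.65 kHz.
24.65 kHz ≤ fs/2 = 28.475 kHz, appears at 24.65 kHz.
138.55 kHz and 195.5 kHz both map to 24.65 kHz.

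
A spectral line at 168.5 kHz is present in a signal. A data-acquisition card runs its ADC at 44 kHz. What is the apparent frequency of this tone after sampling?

168.5 kHz mod fs = 36.5 kHz.
36.5 kHz > fs/2 = 22 kHz, folds to fs − 36.5 kHz = 7.5 kHz.

7.5 kHz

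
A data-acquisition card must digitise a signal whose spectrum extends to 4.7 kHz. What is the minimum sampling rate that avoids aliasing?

9.4 kHz

Nyquist rate = 2 × 4.7 kHz = 9.4 kHz.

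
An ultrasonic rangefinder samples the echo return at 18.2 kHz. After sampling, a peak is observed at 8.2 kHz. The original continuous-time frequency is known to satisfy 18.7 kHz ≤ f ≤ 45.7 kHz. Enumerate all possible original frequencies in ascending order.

Frequencies that alias to 8.2 kHz are k·fs ± 8.2 kHz for integer k ≥ 0.
k=0: 8.2 kHz.
k=1: 10 kHz, 26.4 kHz.
k=2: 28.2 kHz, 44.6 kHz.
k=3: 46.4 kHz, 62.8 kHz.
Within [18.7 kHz, 45.7 kHz]: 26.4 kHz, 28.2 kHz, 44.6 kHz.

26.4 kHz, 28.2 kHz, 44.6 kHz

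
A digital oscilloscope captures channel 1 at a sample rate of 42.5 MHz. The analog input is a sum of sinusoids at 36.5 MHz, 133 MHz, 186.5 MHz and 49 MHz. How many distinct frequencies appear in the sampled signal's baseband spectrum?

4

fs/2 = 21.25 MHz.
36.5 MHz > fs/2 = 21.25 MHz, folds to fs − 36.5 MHz = 6 MHz.
133 MHz mod fs = 5.5 MHz.
5.5 MHz ≤ fs/2 = 21.25 MHz, appears at 5.5 MHz.
186.5 MHz mod fs = 16.5 MHz.
16.5 MHz ≤ fs/2 = 21.25 MHz, appears at 16.5 MHz.
49 MHz mod fs = 6.5 MHz.
6.5 MHz ≤ fs/2 = 21.25 MHz, appears at 6.5 MHz.
Distinct values: {5.5 MHz, 6 MHz, 6.5 MHz, 16.5 MHz} → 4.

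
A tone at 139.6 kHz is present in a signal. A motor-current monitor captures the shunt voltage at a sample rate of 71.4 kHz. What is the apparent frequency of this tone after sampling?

3.2 kHz

139.6 kHz mod fs = 68.2 kHz.
68.2 kHz > fs/2 = 35.7 kHz, folds to fs − 68.2 kHz = 3.2 kHz.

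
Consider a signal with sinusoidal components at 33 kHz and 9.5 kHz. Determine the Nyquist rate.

66 kHz

Highest-frequency component: 33 kHz.
Nyquist rate = 2 × 33 kHz = 66 kHz.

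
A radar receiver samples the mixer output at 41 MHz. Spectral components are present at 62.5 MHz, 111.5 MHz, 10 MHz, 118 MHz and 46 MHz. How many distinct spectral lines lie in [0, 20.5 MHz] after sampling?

4

fs/2 = 20.5 MHz.
62.5 MHz mod fs = 21.5 MHz.
21.5 MHz > fs/2 = 20.5 MHz, folds to fs − 21.5 MHz = 19.5 MHz.
111.5 MHz mod fs = 29.5 MHz.
29.5 MHz > fs/2 = 20.5 MHz, folds to fs − 29.5 MHz = 11.5 MHz.
10 MHz ≤ fs/2 = 20.5 MHz, passes unchanged.
118 MHz mod fs = 36 MHz.
36 MHz > fs/2 = 20.5 MHz, folds to fs − 36 MHz = 5 MHz.
46 MHz mod fs = 5 MHz.
5 MHz ≤ fs/2 = 20.5 MHz, appears at 5 MHz.
Distinct values: {5 MHz, 10 MHz, 11.5 MHz, 19.5 MHz} → 4.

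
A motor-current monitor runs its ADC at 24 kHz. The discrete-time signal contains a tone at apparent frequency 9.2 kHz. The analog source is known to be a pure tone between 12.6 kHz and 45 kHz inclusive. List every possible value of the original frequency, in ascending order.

14.8 kHz, 33.2 kHz, 38.8 kHz

Frequencies that alias to 9.2 kHz are k·fs ± 9.2 kHz for integer k ≥ 0.
k=0: 9.2 kHz.
k=1: 14.8 kHz, 33.2 kHz.
k=2: 38.8 kHz, 57.2 kHz.
k=3: 62.8 kHz, 81.2 kHz.
Within [12.6 kHz, 45 kHz]: 14.8 kHz, 33.2 kHz, 38.8 kHz.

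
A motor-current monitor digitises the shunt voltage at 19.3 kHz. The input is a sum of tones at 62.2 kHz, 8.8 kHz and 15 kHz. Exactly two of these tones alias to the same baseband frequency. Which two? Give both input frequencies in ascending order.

fs/2 = 9.65 kHz.
62.2 kHz mod fs = 4.3 kHz.
4.3 kHz ≤ fs/2 = 9.65 kHz, appears at 4.3 kHz.
8.8 kHz ≤ fs/2 = 9.65 kHz, passes unchanged.
15 kHz > fs/2 = 9.65 kHz, folds to fs − 15 kHz = 4.3 kHz.
15 kHz and 62.2 kHz both map to 4.3 kHz.

15 kHz, 62.2 kHz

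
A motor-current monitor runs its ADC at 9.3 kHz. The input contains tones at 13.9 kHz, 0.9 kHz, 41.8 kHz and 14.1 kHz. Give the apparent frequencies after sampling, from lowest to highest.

0.9 kHz, 4.5 kHz, 4.6 kHz

fs/2 = 4.65 kHz.
13.9 kHz mod fs = 4.6 kHz.
4.6 kHz ≤ fs/2 = 4.65 kHz, appears at 4.6 kHz.
0.9 kHz ≤ fs/2 = 4.65 kHz, passes unchanged.
41.8 kHz mod fs = 4.6 kHz.
4.6 kHz ≤ fs/2 = 4.65 kHz, appears at 4.6 kHz.
14.1 kHz mod fs = 4.8 kHz.
4.8 kHz > fs/2 = 4.65 kHz, folds to fs − 4.8 kHz = 4.5 kHz.
Distinct values: {0.9 kHz, 4.5 kHz, 4.6 kHz}.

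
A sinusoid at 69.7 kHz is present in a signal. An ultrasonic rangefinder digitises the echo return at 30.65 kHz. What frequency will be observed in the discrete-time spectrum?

8.4 kHz

69.7 kHz mod fs = 8.4 kHz.
8.4 kHz ≤ fs/2 = 15.325 kHz, appears at 8.4 kHz.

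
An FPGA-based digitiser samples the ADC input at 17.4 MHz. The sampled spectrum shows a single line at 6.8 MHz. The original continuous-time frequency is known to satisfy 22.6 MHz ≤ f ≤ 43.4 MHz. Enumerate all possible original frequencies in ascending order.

Frequencies that alias to 6.8 MHz are k·fs ± 6.8 MHz for integer k ≥ 0.
k=0: 6.8 MHz.
k=1: 10.6 MHz, 24.2 MHz.
k=2: 28 MHz, 41.6 MHz.
k=3: 45.4 MHz, 59 MHz.
Within [22.6 MHz, 43.4 MHz]: 24.2 MHz, 28 MHz, 41.6 MHz.

24.2 MHz, 28 MHz, 41.6 MHz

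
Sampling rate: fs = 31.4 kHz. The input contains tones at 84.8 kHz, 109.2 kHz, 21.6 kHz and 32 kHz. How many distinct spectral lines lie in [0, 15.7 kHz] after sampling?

4

fs/2 = 15.7 kHz.
84.8 kHz mod fs = 22 kHz.
22 kHz > fs/2 = 15.7 kHz, folds to fs − 22 kHz = 9.4 kHz.
109.2 kHz mod fs = 15 kHz.
15 kHz ≤ fs/2 = 15.7 kHz, appears at 15 kHz.
21.6 kHz > fs/2 = 15.7 kHz, folds to fs − 21.6 kHz = 9.8 kHz.
32 kHz mod fs = 0.6 kHz.
0.6 kHz ≤ fs/2 = 15.7 kHz, appears at 0.6 kHz.
Distinct values: {0.6 kHz, 9.4 kHz, 9.8 kHz, 15 kHz} → 4.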